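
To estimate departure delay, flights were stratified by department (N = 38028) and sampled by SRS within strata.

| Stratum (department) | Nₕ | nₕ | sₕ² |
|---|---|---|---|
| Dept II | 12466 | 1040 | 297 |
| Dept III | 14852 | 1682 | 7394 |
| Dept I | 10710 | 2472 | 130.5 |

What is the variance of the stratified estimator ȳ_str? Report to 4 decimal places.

0.6259

Var(ȳ_str) = Σₕ Wₕ²(1 − fₕ)sₕ²/nₕ with Wₕ = Nₕ/N, N = 38028.
Dept II: Wₕ = 0.32781109; term = 0.32781109²·(1 − 0.08342692)·297/1040 = 0.028127911.
Dept III: Wₕ = 0.39055433; term = 0.39055433²·(1 − 0.11325074)·7394/1682 = 0.59458945.
Dept I: Wₕ = 0.28163459; term = 0.28163459²·(1 − 0.23081232)·130.5/2472 = 0.0032208191.
Sum = 0.62593818.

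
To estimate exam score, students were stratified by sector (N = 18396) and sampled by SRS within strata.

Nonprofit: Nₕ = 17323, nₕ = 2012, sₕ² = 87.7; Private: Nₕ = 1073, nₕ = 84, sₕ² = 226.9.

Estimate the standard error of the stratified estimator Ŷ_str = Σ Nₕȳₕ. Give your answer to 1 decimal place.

Var(Ŷ_str) = Σₕ Nₕ²(1 − fₕ)sₕ²/nₕ.
Nonprofit: 17323²·(1 − 2012/17323)·87.7/2012 = 1.1561077 × 10^7.
Private: 1073²·(1 − 84/1073)·226.9/84 = 2.8664952 × 10^6.
Sum = 1.4427572 × 10^7.
SE = √(1.4427572 × 10^7) = 3798.4.

3798.4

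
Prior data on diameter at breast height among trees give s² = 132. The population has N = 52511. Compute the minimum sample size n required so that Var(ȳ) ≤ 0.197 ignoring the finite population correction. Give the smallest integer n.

671

Without fpc, n₀ = s²/D = 132/0.197 = 670.0508.
Rounding up, n = 671.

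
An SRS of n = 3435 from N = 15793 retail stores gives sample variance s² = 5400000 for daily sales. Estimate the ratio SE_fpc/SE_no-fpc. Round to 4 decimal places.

0.8846

f = n/N = 3435/15793 = 0.21750142.
SE_no-fpc = √(s²/n) = 39.649116; SE_fpc = √((1−f)s²/n) = 35.073192.
Ratio = √(1−f) = 0.88458950.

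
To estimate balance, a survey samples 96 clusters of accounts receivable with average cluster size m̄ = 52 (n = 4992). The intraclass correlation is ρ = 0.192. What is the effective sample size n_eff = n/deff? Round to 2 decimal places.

deff = 1 + (52 − 1)·0.192 = 1 + 9.792 = 10.792.
n_eff = 4992 / 10.792 = 462.56.

462.56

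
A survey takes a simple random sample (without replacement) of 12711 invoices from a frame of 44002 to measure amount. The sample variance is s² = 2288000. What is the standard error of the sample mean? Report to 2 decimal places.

Under SRS without replacement, Var(ȳ) = (1 − f)·s²/n with f = n/N = 12711/44002 = 0.28887323.
Var(ȳ) = (1 − 0.28887323)·2288000/12711 = 0.71112677·180.00157 = 128.00394.
SE(ȳ) = √(128.00394) = 11.31.

11.31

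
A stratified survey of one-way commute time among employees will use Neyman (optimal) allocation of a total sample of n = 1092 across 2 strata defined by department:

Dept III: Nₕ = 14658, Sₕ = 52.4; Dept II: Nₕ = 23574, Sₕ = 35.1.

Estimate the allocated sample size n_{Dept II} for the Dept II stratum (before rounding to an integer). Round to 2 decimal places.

Neyman allocation: nₕ = n·NₕSₕ / Σⱼ NⱼSⱼ.
Σ NⱼSⱼ = 14658·52.4 + 23574·35.1 = 1.5955266 × 10^6.
n_{Dept II} = 1092·23574·35.1 / (1.5955266 × 10^6) = 566.32.

566.32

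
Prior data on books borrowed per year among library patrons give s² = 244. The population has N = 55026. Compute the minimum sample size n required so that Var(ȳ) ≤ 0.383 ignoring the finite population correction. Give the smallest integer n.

638

Without fpc, n₀ = s²/D = 244/0.383 = 637.0757.
Rounding up, n = 638.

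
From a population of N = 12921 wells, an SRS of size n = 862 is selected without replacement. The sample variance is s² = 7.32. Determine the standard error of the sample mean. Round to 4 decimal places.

0.0890

Under SRS without replacement, Var(ȳ) = (1 − f)·s²/n with f = n/N = 862/12921 = 0.06671310.
Var(ȳ) = (1 − 0.06671310)·7.32/862 = 0.93328690·0.0084918794 = 0.0079253597.
SE(ȳ) = √(0.0079253597) = 0.0890.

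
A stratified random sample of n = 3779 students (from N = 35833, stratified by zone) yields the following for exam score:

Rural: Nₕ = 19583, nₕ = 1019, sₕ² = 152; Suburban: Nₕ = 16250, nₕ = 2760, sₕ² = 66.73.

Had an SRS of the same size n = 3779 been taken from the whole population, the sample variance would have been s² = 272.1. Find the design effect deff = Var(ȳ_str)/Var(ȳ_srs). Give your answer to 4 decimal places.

0.7198

Var(ȳ_str) = Σ Wₕ²(1−fₕ)sₕ²/nₕ with Wₕ = Nₕ/35833:
  Rural: (19583/35833)²·(1−1019/19583)·152/1019 = 0.042233186
  Suburban: (16250/35833)²·(1−2760/16250)·66.73/2760 = 0.0041277275
  → Var(ȳ_str) = 0.046360914.
Var(ȳ_srs) = (1 − 3779/35833)·272.1/3779 = 0.064409616.
deff = 0.046360914 / 0.064409616 = 0.7198.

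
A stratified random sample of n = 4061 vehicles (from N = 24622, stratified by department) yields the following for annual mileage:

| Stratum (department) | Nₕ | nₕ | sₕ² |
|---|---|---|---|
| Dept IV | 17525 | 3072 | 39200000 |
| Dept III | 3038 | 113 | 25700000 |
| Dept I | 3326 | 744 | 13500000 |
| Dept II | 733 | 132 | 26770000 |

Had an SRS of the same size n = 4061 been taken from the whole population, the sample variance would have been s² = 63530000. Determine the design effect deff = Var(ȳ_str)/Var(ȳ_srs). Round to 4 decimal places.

Var(ȳ_str) = Σ Wₕ²(1−fₕ)sₕ²/nₕ with Wₕ = Nₕ/24622:
  Dept IV: (17525/24622)²·(1−3072/17525)·39200000/3072 = 5331.3136
  Dept III: (3038/24622)²·(1−113/3038)·25700000/113 = 3333.6628
  Dept I: (3326/24622)²·(1−744/3326)·13500000/744 = 257.03524
  Dept II: (733/24622)²·(1−132/733)·26770000/132 = 147.36903
  → Var(ȳ_str) = 9069.3807.
Var(ȳ_srs) = (1 − 4061/24622)·63530000/4061 = 13063.717.
deff = 9069.3807 / 13063.717 = 0.6942.

0.6942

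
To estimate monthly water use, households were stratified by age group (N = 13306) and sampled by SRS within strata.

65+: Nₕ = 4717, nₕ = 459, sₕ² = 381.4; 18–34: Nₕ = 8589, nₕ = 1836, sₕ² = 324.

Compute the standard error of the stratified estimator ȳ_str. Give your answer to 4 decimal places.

Var(ȳ_str) = Σₕ Wₕ²(1 − fₕ)sₕ²/nₕ with Wₕ = Nₕ/N, N = 13306.
65+: Wₕ = 0.35450173; term = 0.35450173²·(1 − 0.09730761)·381.4/459 = 0.094263703.
18–34: Wₕ = 0.64549827; term = 0.64549827²·(1 − 0.21376179)·324/1836 = 0.057811821.
Sum = 0.15207552.
SE = √(0.15207552) = 0.3900.

0.3900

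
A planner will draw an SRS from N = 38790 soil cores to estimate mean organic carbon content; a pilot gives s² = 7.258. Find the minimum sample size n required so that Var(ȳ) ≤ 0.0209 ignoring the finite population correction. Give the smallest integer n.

Without fpc, n₀ = s²/D = 7.258/0.0209 = 347.2727.
Rounding up, n = 348.

348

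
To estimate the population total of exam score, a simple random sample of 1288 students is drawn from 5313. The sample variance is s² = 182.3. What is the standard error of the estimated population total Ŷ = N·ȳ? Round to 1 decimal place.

Var(Ŷ) = N²·Var(ȳ) = N²·(1 − n/N)·s²/n.
f = 1288/5313 = 0.24242424; Var(ȳ) = 0.75757576·182.3/1288 = 0.1072252.
Var(Ŷ) = 5313² · 0.1072252 = 3.0267496 × 10^6.
SE(Ŷ) = √(3.0267496 × 10^6) = 1739.8.

1739.8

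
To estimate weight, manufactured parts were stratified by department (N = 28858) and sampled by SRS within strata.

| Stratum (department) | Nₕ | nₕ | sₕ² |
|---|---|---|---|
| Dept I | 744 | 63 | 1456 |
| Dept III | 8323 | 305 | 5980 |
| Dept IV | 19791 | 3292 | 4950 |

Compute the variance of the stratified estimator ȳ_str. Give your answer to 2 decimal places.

Var(ȳ_str) = Σₕ Wₕ²(1 − fₕ)sₕ²/nₕ with Wₕ = Nₕ/N, N = 28858.
Dept I: Wₕ = 0.02578141; term = 0.02578141²·(1 − 0.08467742)·1456/63 = 0.014060748.
Dept III: Wₕ = 0.28841223; term = 0.28841223²·(1 − 0.03664544)·5980/305 = 1.5711398.
Dept IV: Wₕ = 0.68580636; term = 0.68580636²·(1 − 0.16633823)·4950/3292 = 0.58957394.
Sum = 2.1747745.

2.17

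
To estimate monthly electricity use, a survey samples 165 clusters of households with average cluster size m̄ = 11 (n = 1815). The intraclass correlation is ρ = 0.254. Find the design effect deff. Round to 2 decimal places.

3.54

deff = 1 + (11 − 1)·0.254 = 1 + 2.54 = 3.54.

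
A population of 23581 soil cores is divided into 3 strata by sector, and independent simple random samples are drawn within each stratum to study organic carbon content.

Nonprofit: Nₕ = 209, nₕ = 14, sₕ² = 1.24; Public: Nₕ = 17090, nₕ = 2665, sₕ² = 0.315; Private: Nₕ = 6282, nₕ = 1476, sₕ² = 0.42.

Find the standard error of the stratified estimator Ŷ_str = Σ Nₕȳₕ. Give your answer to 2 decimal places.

203.32

Var(Ŷ_str) = Σₕ Nₕ²(1 − fₕ)sₕ²/nₕ.
Nonprofit: 209²·(1 − 14/209)·1.24/14 = 3609.7286.
Public: 17090²·(1 − 2665/17090)·0.315/2665 = 29138.771.
Private: 6282²·(1 − 1476/6282)·0.42/1476 = 8591.018.
Sum = 41339.518.
SE = √(41339.518) = 203.32.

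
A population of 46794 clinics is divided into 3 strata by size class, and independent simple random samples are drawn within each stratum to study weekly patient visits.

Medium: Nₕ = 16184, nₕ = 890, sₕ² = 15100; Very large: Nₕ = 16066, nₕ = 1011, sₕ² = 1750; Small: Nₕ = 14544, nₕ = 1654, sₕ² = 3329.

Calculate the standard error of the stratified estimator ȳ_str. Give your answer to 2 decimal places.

1.51

Var(ȳ_str) = Σₕ Wₕ²(1 − fₕ)sₕ²/nₕ with Wₕ = Nₕ/N, N = 46794.
Medium: Wₕ = 0.34585631; term = 0.34585631²·(1 − 0.05499259)·15100/890 = 1.9178452.
Very large: Wₕ = 0.34333462; term = 0.34333462²·(1 − 0.06292792)·1750/1011 = 0.19120316.
Small: Wₕ = 0.31080908; term = 0.31080908²·(1 − 0.11372387)·3329/1654 = 0.17231962.
Sum = 2.281368.
SE = √(2.281368) = 1.51.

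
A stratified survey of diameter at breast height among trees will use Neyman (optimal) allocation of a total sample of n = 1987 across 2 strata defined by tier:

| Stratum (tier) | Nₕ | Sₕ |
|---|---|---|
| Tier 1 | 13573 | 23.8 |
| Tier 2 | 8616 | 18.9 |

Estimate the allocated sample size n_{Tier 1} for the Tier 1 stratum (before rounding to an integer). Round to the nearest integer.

Neyman allocation: nₕ = n·NₕSₕ / Σⱼ NⱼSⱼ.
Σ NⱼSⱼ = 13573·23.8 + 8616·18.9 = 485879.8.
n_{Tier 1} = 1987·13573·23.8 / 485879.8 = 1321.

1321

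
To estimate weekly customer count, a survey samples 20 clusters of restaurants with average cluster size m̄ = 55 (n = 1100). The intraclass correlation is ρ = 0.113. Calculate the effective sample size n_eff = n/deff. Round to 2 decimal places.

deff = 1 + (55 − 1)·0.113 = 1 + 6.102 = 7.102.
n_eff = 1100 / 7.102 = 154.89.

154.89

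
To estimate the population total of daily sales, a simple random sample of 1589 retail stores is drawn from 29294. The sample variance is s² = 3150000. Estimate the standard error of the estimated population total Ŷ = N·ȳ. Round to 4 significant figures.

1.268 × 10^6

Var(Ŷ) = N²·Var(ȳ) = N²·(1 − n/N)·s²/n.
f = 1589/29294 = 0.05424319; Var(ȳ) = 0.94575681·3150000/1589 = 1874.8483.
Var(Ŷ) = 29294² · 1874.8483 = 1.6088794 × 10^12.
SE(Ŷ) = √(1.6088794 × 10^12) = 1.268 × 10^6.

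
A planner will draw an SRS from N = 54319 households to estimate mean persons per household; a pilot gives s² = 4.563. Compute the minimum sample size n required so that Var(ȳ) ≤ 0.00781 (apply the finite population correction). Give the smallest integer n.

Without fpc, n₀ = s²/D = 4.563/0.00781 = 584.2510.
With fpc, (1 − n/N)·s²/n ≤ D requires n ≥ n₀/(1 + n₀/N) = 584.2510/(1 + 584.2510/54319) = 578.0337.
Rounding up, n = 579.

579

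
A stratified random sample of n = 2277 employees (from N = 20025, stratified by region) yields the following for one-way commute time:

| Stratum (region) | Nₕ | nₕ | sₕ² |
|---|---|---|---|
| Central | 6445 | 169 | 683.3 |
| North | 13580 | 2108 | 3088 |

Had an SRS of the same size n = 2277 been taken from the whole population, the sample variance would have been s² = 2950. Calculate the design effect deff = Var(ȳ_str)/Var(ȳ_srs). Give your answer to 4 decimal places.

Var(ȳ_str) = Σ Wₕ²(1−fₕ)sₕ²/nₕ with Wₕ = Nₕ/20025:
  Central: (6445/20025)²·(1−169/6445)·683.3/169 = 0.40783597
  North: (13580/20025)²·(1−2108/13580)·3088/2108 = 0.56911567
  → Var(ȳ_str) = 0.97695164.
Var(ȳ_srs) = (1 − 2277/20025)·2950/2277 = 1.1482485.
deff = 0.97695164 / 1.1482485 = 0.8508.

0.8508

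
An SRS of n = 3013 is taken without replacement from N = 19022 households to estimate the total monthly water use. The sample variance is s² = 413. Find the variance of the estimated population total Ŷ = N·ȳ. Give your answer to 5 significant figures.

4.1742 × 10^7

Var(Ŷ) = N²·Var(ȳ) = N²·(1 − n/N)·s²/n.
f = 3013/19022 = 0.15839554; Var(ȳ) = 0.84160446·413/3013 = 0.11536098.
Var(Ŷ) = 19022² · 0.11536098 = 4.1741811 × 10^7.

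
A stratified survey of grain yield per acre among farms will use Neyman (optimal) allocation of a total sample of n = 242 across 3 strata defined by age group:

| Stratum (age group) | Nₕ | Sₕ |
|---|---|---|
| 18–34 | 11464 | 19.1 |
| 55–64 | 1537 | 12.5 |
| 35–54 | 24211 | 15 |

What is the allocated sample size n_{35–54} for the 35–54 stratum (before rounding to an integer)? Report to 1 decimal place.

Neyman allocation: nₕ = n·NₕSₕ / Σⱼ NⱼSⱼ.
Σ NⱼSⱼ = 11464·19.1 + 1537·12.5 + 24211·15 = 601339.9.
n_{35–54} = 242·24211·15 / 601339.9 = 146.2.

146.2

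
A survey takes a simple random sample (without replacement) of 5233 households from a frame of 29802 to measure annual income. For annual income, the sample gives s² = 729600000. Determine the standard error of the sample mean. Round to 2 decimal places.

339.03

Under SRS without replacement, Var(ȳ) = (1 − f)·s²/n with f = n/N = 5233/29802 = 0.17559224.
Var(ȳ) = (1 − 0.17559224)·729600000/5233 = 0.82440776·139422.89 = 114941.31.
SE(ȳ) = √(114941.31) = 339.03.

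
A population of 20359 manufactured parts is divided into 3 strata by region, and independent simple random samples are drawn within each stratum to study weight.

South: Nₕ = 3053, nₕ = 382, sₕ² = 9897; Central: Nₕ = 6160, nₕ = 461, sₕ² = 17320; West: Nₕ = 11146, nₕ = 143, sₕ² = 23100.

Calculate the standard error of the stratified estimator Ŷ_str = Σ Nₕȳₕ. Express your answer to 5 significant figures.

Var(Ŷ_str) = Σₕ Nₕ²(1 − fₕ)sₕ²/nₕ.
South: 3053²·(1 − 382/3053)·9897/382 = 2.1127149 × 10^8.
Central: 6160²·(1 − 461/6160)·17320/461 = 1.3189439 × 10^9.
West: 11146²·(1 − 143/11146)·23100/143 = 1.9810986 × 10^10.
Sum = 2.1341201 × 10^10.
SE = √(2.1341201 × 10^10) = 146090.

146090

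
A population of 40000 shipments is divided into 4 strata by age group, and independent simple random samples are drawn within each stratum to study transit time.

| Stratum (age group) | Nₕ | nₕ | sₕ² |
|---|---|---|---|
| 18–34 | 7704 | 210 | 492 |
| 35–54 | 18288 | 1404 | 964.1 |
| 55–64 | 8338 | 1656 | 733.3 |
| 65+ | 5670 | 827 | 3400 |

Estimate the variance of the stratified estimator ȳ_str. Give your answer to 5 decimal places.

0.30304

Var(ȳ_str) = Σₕ Wₕ²(1 − fₕ)sₕ²/nₕ with Wₕ = Nₕ/N, N = 40000.
18–34: Wₕ = 0.19260000; term = 0.19260000²·(1 − 0.02725857)·492/210 = 0.084538743.
35–54: Wₕ = 0.45720000; term = 0.45720000²·(1 − 0.07677165)·964.1/1404 = 0.13251851.
55–64: Wₕ = 0.20845000; term = 0.20845000²·(1 − 0.19860878)·733.3/1656 = 0.01541948.
65+: Wₕ = 0.14175000; term = 0.14175000²·(1 − 0.14585538)·3400/827 = 0.070558762.
Sum = 0.3030355.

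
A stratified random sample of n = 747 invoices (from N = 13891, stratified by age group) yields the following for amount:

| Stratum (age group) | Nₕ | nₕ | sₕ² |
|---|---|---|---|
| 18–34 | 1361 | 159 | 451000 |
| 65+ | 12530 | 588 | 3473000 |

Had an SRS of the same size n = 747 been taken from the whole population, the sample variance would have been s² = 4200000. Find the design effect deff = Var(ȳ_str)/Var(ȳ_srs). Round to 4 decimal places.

0.8654

Var(ȳ_str) = Σ Wₕ²(1−fₕ)sₕ²/nₕ with Wₕ = Nₕ/13891:
  18–34: (1361/13891)²·(1−159/1361)·451000/159 = 24.04778
  65+: (12530/13891)²·(1−588/12530)·3473000/588 = 4580.2436
  → Var(ȳ_str) = 4604.2914.
Var(ȳ_srs) = (1 − 747/13891)·4200000/747 = 5320.1359.
deff = 4604.2914 / 5320.1359 = 0.8654.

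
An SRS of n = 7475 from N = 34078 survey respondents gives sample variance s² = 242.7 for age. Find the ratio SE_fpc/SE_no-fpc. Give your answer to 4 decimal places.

f = n/N = 7475/34078 = 0.21934973.
SE_no-fpc = √(s²/n) = 0.18018942; SE_fpc = √((1−f)s²/n) = 0.15920531.
Ratio = √(1−f) = 0.88354415.

0.8835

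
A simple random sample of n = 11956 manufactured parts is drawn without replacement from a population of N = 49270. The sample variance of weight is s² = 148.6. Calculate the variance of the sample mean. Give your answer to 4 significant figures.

0.009413

Under SRS without replacement, Var(ȳ) = (1 − f)·s²/n with f = n/N = 11956/49270 = 0.24266288.
Var(ȳ) = (1 − 0.24266288)·148.6/11956 = 0.75733712·0.012428906 = 0.0094128719.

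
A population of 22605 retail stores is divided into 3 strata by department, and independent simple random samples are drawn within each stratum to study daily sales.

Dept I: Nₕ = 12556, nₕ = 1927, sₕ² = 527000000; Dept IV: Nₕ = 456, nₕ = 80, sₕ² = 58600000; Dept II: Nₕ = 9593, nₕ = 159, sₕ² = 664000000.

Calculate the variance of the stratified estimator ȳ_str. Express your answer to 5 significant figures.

Var(ȳ_str) = Σₕ Wₕ²(1 − fₕ)sₕ²/nₕ with Wₕ = Nₕ/N, N = 22605.
Dept I: Wₕ = 0.55545233; term = 0.55545233²·(1 − 0.15347244)·527000000/1927 = 71427.194.
Dept IV: Wₕ = 0.02017253; term = 0.02017253²·(1 − 0.17543860)·58600000/80 = 245.78269.
Dept II: Wₕ = 0.42437514; term = 0.42437514²·(1 − 0.01657459)·664000000/159 = 739626.13.
Sum = 811299.11.

811300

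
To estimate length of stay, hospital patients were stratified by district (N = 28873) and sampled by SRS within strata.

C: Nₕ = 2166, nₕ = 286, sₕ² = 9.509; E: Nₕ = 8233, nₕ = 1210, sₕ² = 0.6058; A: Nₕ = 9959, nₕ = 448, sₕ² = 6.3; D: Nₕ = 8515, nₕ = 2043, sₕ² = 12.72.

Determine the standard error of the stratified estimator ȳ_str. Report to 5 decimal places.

0.04697

Var(ȳ_str) = Σₕ Wₕ²(1 − fₕ)sₕ²/nₕ with Wₕ = Nₕ/N, N = 28873.
C: Wₕ = 0.07501818; term = 0.07501818²·(1 − 0.13204063)·9.509/286 = 1.6240571 × 10^-4.
E: Wₕ = 0.28514529; term = 0.28514529²·(1 − 0.14696951)·0.6058/1210 = 3.4724889 × 10^-5.
A: Wₕ = 0.34492432; term = 0.34492432²·(1 − 0.04498444)·6.3/448 = 0.0015977934.
D: Wₕ = 0.29491220; term = 0.29491220²·(1 − 0.23992954)·12.72/2043 = 4.1158362 × 10^-4.
Sum = 0.0022065076.
SE = √(0.0022065076) = 0.04697.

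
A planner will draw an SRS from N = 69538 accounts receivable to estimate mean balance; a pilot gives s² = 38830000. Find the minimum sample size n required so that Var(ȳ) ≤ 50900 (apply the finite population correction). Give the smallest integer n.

755

Without fpc, n₀ = s²/D = 38830000/50900 = 762.8684.
With fpc, (1 − n/N)·s²/n ≤ D requires n ≥ n₀/(1 + n₀/N) = 762.8684/(1 + 762.8684/69538) = 754.5901.
Rounding up, n = 755.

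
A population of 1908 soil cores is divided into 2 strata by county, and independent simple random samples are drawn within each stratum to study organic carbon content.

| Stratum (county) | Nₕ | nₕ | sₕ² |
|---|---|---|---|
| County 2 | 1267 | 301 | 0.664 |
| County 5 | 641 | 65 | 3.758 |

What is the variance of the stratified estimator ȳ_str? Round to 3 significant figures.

0.00661

Var(ȳ_str) = Σₕ Wₕ²(1 − fₕ)sₕ²/nₕ with Wₕ = Nₕ/N, N = 1908.
County 2: Wₕ = 0.66404612; term = 0.66404612²·(1 − 0.23756906)·0.664/301 = 7.4164929 × 10^-4.
County 5: Wₕ = 0.33595388; term = 0.33595388²·(1 − 0.10140406)·3.758/65 = 0.0058636385.
Sum = 0.0066052878.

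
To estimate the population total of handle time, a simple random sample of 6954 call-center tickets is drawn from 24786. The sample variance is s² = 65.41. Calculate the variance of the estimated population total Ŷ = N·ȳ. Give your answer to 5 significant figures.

4.1573 × 10^6

Var(Ŷ) = N²·Var(ȳ) = N²·(1 − n/N)·s²/n.
f = 6954/24786 = 0.28056161; Var(ȳ) = 0.71943839·65.41/6954 = 0.0067671075.
Var(Ŷ) = 24786² · 0.0067671075 = 4.157344 × 10^6.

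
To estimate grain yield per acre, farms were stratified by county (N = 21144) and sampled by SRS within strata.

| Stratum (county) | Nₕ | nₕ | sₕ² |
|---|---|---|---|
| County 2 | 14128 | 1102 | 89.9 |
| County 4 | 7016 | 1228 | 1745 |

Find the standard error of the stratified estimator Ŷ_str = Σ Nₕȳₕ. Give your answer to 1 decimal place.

8527.5

Var(Ŷ_str) = Σₕ Nₕ²(1 − fₕ)sₕ²/nₕ.
County 2: 14128²·(1 − 1102/14128)·89.9/1102 = 1.5013082 × 10^7.
County 4: 7016²·(1 − 1228/7016)·1745/1228 = 5.7705229 × 10^7.
Sum = 7.2718311 × 10^7.
SE = √(7.2718311 × 10^7) = 8527.5.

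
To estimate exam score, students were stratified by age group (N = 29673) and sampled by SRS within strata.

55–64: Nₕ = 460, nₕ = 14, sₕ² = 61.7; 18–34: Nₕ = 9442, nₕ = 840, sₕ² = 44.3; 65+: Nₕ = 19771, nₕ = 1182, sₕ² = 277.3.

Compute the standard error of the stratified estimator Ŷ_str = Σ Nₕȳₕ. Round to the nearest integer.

9561

Var(Ŷ_str) = Σₕ Nₕ²(1 − fₕ)sₕ²/nₕ.
55–64: 460²·(1 − 14/460)·61.7/14 = 904169.43.
18–34: 9442²·(1 − 840/9442)·44.3/840 = 4.2833925 × 10^6.
65+: 19771²·(1 − 1182/19771)·277.3/1182 = 8.6221794 × 10^7.
Sum = 9.1409356 × 10^7.
SE = √(9.1409356 × 10^7) = 9561.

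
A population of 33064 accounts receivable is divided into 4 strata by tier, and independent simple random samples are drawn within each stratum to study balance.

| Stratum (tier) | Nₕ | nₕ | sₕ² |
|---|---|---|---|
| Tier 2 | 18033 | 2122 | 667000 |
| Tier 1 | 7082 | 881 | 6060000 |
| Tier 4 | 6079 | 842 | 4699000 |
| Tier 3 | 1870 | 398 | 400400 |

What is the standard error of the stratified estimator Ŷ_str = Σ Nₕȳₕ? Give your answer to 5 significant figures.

756770

Var(Ŷ_str) = Σₕ Nₕ²(1 − fₕ)sₕ²/nₕ.
Tier 2: 18033²·(1 − 2122/18033)·667000/2122 = 9.018741 × 10^10.
Tier 1: 7082²·(1 − 881/7082)·6060000/881 = 3.0207471 × 10^11.
Tier 4: 6079²·(1 − 842/6079)·4699000/842 = 1.7766753 × 10^11.
Tier 3: 1870²·(1 − 398/1870)·400400/398 = 2.7692388 × 10^9.
Sum = 5.7269889 × 10^11.
SE = √(5.7269889 × 10^11) = 756770.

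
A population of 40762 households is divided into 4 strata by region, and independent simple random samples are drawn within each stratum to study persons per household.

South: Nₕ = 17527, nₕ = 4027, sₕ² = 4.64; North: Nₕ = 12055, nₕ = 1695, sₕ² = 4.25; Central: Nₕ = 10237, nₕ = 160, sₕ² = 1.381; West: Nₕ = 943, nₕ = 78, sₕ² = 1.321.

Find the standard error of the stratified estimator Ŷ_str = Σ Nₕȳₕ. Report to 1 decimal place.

Var(Ŷ_str) = Σₕ Nₕ²(1 − fₕ)sₕ²/nₕ.
South: 17527²·(1 − 4027/17527)·4.64/4027 = 272632.55.
North: 12055²·(1 − 1695/12055)·4.25/1695 = 313145.52.
Central: 10237²·(1 − 160/10237)·1.381/160 = 890384.64.
West: 943²·(1 − 78/943)·1.321/78 = 13814.527.
Sum = 1.4899772 × 10^6.
SE = √(1.4899772 × 10^6) = 1220.6.

1220.6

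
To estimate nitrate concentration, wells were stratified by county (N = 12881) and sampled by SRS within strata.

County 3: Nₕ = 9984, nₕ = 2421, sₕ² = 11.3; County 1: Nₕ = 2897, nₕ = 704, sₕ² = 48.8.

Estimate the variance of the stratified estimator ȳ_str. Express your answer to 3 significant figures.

Var(ȳ_str) = Σₕ Wₕ²(1 − fₕ)sₕ²/nₕ with Wₕ = Nₕ/N, N = 12881.
County 3: Wₕ = 0.77509510; term = 0.77509510²·(1 − 0.24248798)·11.3/2421 = 0.0021241401.
County 1: Wₕ = 0.22490490; term = 0.22490490²·(1 − 0.24301001)·48.8/704 = 0.0026542091.
Sum = 0.0047783492.

0.00478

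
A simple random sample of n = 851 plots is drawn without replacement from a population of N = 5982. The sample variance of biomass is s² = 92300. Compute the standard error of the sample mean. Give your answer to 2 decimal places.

9.65

Under SRS without replacement, Var(ȳ) = (1 − f)·s²/n with f = n/N = 851/5982 = 0.14226011.
Var(ȳ) = (1 − 0.14226011)·92300/851 = 0.85773989·108.46063 = 93.031012.
SE(ȳ) = √(93.031012) = 9.65.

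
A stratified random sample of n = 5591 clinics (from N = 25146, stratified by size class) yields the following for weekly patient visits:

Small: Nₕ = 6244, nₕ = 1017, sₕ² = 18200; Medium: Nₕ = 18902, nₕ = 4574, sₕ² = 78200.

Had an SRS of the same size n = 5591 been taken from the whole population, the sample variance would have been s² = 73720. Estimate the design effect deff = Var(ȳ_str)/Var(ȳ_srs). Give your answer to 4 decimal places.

Var(ȳ_str) = Σ Wₕ²(1−fₕ)sₕ²/nₕ with Wₕ = Nₕ/25146:
  Small: (6244/25146)²·(1−1017/6244)·18200/1017 = 0.92369375
  Medium: (18902/25146)²·(1−4574/18902)·78200/4574 = 7.3226133
  → Var(ȳ_str) = 8.2463071.
Var(ȳ_srs) = (1 − 5591/25146)·73720/5591 = 10.253798.
deff = 8.2463071 / 10.253798 = 0.8042.

0.8042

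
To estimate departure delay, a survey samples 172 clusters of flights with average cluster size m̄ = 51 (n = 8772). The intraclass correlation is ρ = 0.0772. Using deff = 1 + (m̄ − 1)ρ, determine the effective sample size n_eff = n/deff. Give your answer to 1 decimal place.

1804.9

deff = 1 + (51 − 1)·0.0772 = 1 + 3.86 = 4.86.
n_eff = 8772 / 4.86 = 1804.9.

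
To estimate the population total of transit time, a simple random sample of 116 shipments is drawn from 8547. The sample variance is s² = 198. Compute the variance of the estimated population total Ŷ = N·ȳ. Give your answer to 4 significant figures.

Var(Ŷ) = N²·Var(ȳ) = N²·(1 − n/N)·s²/n.
f = 116/8547 = 0.01357201; Var(ȳ) = 0.98642799·198/116 = 1.6837305.
Var(Ŷ) = 8547² · 1.6837305 = 1.2299855 × 10^8.

1.230 × 10^8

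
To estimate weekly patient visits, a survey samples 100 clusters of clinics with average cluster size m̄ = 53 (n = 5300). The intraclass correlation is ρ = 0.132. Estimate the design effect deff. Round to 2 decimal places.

7.86

deff = 1 + (53 − 1)·0.132 = 1 + 6.864 = 7.864.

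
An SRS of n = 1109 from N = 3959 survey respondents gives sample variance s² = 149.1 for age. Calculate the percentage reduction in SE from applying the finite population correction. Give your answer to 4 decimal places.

f = n/N = 1109/3959 = 0.28012124.
SE_no-fpc = √(s²/n) = 0.36666803; SE_fpc = √((1−f)s²/n) = 0.31110195.
Ratio = √(1−f) = 0.84845669. Reduction = 100·(1 − 0.84845669) = 15.1543%.

15.1543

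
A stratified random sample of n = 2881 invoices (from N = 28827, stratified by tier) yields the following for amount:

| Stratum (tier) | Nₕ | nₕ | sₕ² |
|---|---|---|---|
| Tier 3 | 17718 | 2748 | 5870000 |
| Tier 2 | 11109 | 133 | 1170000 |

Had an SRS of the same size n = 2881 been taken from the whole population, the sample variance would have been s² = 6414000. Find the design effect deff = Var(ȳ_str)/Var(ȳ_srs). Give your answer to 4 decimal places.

Var(ȳ_str) = Σ Wₕ²(1−fₕ)sₕ²/nₕ with Wₕ = Nₕ/28827:
  Tier 3: (17718/28827)²·(1−2748/17718)·5870000/2748 = 681.8031
  Tier 2: (11109/28827)²·(1−133/11109)·1170000/133 = 1290.7864
  → Var(ȳ_str) = 1972.5895.
Var(ȳ_srs) = (1 − 2881/28827)·6414000/2881 = 2003.8106.
deff = 1972.5895 / 2003.8106 = 0.9844.

0.9844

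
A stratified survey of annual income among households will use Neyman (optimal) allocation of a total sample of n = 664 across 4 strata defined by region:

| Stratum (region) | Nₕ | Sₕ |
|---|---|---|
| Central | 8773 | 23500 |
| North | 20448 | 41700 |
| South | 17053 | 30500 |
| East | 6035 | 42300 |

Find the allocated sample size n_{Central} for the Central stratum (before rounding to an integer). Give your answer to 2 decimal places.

Neyman allocation: nₕ = n·NₕSₕ / Σⱼ NⱼSⱼ.
Σ NⱼSⱼ = 8773·23500 + 20448·41700 + 17053·30500 + 6035·42300 = 1.8342441 × 10^9.
n_{Central} = 664·8773·23500 / (1.8342441 × 10^9) = 74.63.

74.63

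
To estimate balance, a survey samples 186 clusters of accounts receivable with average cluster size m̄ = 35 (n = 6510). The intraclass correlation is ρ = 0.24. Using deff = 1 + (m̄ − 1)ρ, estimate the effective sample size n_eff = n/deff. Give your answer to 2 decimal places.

deff = 1 + (35 − 1)·0.24 = 1 + 8.16 = 9.16.
n_eff = 6510 / 9.16 = 710.70.

710.70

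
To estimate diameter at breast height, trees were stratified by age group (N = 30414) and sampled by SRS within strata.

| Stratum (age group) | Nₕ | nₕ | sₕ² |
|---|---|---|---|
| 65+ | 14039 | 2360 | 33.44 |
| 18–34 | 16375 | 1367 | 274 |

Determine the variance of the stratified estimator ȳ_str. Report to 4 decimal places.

Var(ȳ_str) = Σₕ Wₕ²(1 − fₕ)sₕ²/nₕ with Wₕ = Nₕ/N, N = 30414.
65+: Wₕ = 0.46159663; term = 0.46159663²·(1 − 0.16810314)·33.44/2360 = 0.0025115916.
18–34: Wₕ = 0.53840337; term = 0.53840337²·(1 − 0.08348092)·274/1367 = 0.053252389.
Sum = 0.055763981.

0.0558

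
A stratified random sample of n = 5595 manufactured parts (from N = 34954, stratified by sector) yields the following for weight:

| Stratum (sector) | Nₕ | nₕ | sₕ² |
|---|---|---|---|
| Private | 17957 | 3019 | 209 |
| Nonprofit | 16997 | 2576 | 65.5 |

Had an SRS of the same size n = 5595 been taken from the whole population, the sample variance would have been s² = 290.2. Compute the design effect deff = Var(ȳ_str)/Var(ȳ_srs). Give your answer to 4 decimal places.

0.4660

Var(ȳ_str) = Σ Wₕ²(1−fₕ)sₕ²/nₕ with Wₕ = Nₕ/34954:
  Private: (17957/34954)²·(1−3019/17957)·209/3019 = 0.015199022
  Nonprofit: (16997/34954)²·(1−2576/16997)·65.5/2576 = 0.0051011645
  → Var(ȳ_str) = 0.020300187.
Var(ȳ_srs) = (1 − 5595/34954)·290.2/5595 = 0.043565399.
deff = 0.020300187 / 0.043565399 = 0.4660.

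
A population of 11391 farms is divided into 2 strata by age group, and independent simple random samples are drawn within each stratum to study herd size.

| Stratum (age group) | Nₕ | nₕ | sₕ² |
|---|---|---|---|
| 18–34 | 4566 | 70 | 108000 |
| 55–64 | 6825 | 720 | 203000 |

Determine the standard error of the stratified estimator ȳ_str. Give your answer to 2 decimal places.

18.29

Var(ȳ_str) = Σₕ Wₕ²(1 − fₕ)sₕ²/nₕ with Wₕ = Nₕ/N, N = 11391.
18–34: Wₕ = 0.40084277; term = 0.40084277²·(1 − 0.01533071)·108000/70 = 244.098.
55–64: Wₕ = 0.59915723; term = 0.59915723²·(1 − 0.10549451)·203000/720 = 90.53743.
Sum = 334.63543.
SE = √(334.63543) = 18.29.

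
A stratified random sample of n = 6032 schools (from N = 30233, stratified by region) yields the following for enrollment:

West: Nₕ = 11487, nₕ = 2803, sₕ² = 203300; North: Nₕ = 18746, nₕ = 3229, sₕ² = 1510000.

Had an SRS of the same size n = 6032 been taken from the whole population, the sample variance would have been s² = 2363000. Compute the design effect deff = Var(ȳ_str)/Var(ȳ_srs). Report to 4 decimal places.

Var(ȳ_str) = Σ Wₕ²(1−fₕ)sₕ²/nₕ with Wₕ = Nₕ/30233:
  West: (11487/30233)²·(1−2803/11487)·203300/2803 = 7.9154977
  North: (18746/30233)²·(1−3229/18746)·1510000/3229 = 148.82051
  → Var(ȳ_str) = 156.73601.
Var(ȳ_srs) = (1 − 6032/30233)·2363000/6032 = 313.5844.
deff = 156.73601 / 313.5844 = 0.4998.

0.4998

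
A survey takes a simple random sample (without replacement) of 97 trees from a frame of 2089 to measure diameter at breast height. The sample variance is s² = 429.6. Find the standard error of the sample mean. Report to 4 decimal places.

2.0550

Under SRS without replacement, Var(ȳ) = (1 − f)·s²/n with f = n/N = 97/2089 = 0.04643370.
Var(ȳ) = (1 − 0.04643370)·429.6/97 = 0.95356630·4.428866 = 4.2232173.
SE(ȳ) = √(4.2232173) = 2.0550.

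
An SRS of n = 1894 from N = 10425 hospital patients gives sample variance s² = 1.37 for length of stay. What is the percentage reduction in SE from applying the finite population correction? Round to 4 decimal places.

9.5389

f = n/N = 1894/10425 = 0.18167866.
SE_no-fpc = √(s²/n) = 0.026894922; SE_fpc = √((1−f)s²/n) = 0.024329447.
Ratio = √(1−f) = 0.90461116. Reduction = 100·(1 − 0.90461116) = 9.5389%.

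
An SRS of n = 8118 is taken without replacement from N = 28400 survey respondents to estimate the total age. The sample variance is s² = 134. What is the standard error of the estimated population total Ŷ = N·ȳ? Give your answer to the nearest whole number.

Var(Ŷ) = N²·Var(ȳ) = N²·(1 − n/N)·s²/n.
f = 8118/28400 = 0.28584507; Var(ȳ) = 0.71415493·134/8118 = 0.011788219.
Var(Ŷ) = 28400² · 0.011788219 = 9.5079059 × 10^6.
SE(Ŷ) = √(9.5079059 × 10^6) = 3083.

3083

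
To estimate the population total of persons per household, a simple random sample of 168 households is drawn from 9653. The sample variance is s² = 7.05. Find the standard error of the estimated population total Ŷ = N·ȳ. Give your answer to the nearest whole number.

1960

Var(Ŷ) = N²·Var(ȳ) = N²·(1 − n/N)·s²/n.
f = 168/9653 = 0.01740392; Var(ȳ) = 0.98259608·7.05/168 = 0.041233943.
Var(Ŷ) = 9653² · 0.041233943 = 3.8421957 × 10^6.
SE(Ŷ) = √(3.8421957 × 10^6) = 1960.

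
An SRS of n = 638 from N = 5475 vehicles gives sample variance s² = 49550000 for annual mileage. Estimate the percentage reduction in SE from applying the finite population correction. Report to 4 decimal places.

f = n/N = 638/5475 = 0.11652968.
SE_no-fpc = √(s²/n) = 278.68365; SE_fpc = √((1−f)s²/n) = 261.94341.
Ratio = √(1−f) = 0.93993102. Reduction = 100·(1 − 0.93993102) = 6.0069%.

6.0069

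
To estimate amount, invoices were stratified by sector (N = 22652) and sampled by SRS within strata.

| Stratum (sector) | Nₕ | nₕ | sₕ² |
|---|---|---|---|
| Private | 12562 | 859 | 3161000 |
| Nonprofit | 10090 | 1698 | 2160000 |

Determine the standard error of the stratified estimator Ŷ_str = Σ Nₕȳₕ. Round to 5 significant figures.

Var(Ŷ_str) = Σₕ Nₕ²(1 − fₕ)sₕ²/nₕ.
Private: 12562²·(1 − 859/12562)·3161000/859 = 5.4098762 × 10^11.
Nonprofit: 10090²·(1 − 1698/10090)·2160000/1698 = 1.0771414 × 10^11.
Sum = 6.4870176 × 10^11.
SE = √(6.4870176 × 10^11) = 805420.

805420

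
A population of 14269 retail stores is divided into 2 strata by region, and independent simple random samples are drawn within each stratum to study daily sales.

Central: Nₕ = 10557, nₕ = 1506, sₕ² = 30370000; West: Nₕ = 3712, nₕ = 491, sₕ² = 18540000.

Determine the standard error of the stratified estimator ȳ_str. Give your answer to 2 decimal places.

108.08

Var(ȳ_str) = Σₕ Wₕ²(1 − fₕ)sₕ²/nₕ with Wₕ = Nₕ/N, N = 14269.
Central: Wₕ = 0.73985563; term = 0.73985563²·(1 − 0.14265416)·30370000/1506 = 9463.8932.
West: Wₕ = 0.26014437; term = 0.26014437²·(1 − 0.13227371)·18540000/491 = 2217.3786.
Sum = 11681.272.
SE = √(11681.272) = 108.08.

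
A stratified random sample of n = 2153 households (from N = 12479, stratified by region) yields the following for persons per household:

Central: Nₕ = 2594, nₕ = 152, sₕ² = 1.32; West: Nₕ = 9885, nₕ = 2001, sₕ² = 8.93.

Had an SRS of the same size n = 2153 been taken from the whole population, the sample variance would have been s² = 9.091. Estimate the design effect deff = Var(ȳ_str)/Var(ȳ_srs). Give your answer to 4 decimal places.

0.7403

Var(ȳ_str) = Σ Wₕ²(1−fₕ)sₕ²/nₕ with Wₕ = Nₕ/12479:
  Central: (2594/12479)²·(1−152/2594)·1.32/152 = 3.5325344 × 10^-4
  West: (9885/12479)²·(1−2001/9885)·8.93/2001 = 0.0022334081
  → Var(ȳ_str) = 0.0025866615.
Var(ȳ_srs) = (1 − 2153/12479)·9.091/2153 = 0.0034939764.
deff = 0.0025866615 / 0.0034939764 = 0.7403.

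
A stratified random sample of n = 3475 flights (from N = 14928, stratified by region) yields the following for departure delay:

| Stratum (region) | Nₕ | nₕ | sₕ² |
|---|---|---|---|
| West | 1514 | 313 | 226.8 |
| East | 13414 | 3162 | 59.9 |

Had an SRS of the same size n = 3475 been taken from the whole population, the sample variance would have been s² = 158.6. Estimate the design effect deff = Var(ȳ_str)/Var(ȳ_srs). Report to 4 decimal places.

0.5027

Var(ȳ_str) = Σ Wₕ²(1−fₕ)sₕ²/nₕ with Wₕ = Nₕ/14928:
  West: (1514/14928)²·(1−313/1514)·226.8/313 = 0.0059124073
  East: (13414/14928)²·(1−3162/13414)·59.9/3162 = 0.011690379
  → Var(ȳ_str) = 0.017602786.
Var(ȳ_srs) = (1 − 3475/14928)·158.6/3475 = 0.035015958.
deff = 0.017602786 / 0.035015958 = 0.5027.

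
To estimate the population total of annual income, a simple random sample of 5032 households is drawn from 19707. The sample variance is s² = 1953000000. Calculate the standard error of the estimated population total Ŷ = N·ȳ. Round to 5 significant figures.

Var(Ŷ) = N²·Var(ȳ) = N²·(1 − n/N)·s²/n.
f = 5032/19707 = 0.25534074; Var(ȳ) = 0.74465926·1953000000/5032 = 289014.22.
Var(Ŷ) = 19707² · 289014.22 = 1.1224325 × 10^14.
SE(Ŷ) = √(1.1224325 × 10^14) = 1.0594 × 10^7.

1.0594 × 10^7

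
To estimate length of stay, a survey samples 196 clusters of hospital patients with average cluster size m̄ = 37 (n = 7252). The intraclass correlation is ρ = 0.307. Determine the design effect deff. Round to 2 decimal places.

12.05

deff = 1 + (37 − 1)·0.307 = 1 + 11.052 = 12.052.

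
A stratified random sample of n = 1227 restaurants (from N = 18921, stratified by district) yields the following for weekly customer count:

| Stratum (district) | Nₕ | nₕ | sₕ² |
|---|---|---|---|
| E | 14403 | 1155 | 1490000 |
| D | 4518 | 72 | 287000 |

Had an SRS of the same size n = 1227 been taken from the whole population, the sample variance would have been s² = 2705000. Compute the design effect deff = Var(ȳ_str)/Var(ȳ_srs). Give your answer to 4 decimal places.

Var(ȳ_str) = Σ Wₕ²(1−fₕ)sₕ²/nₕ with Wₕ = Nₕ/18921:
  E: (14403/18921)²·(1−1155/14403)·1490000/1155 = 687.57392
  D: (4518/18921)²·(1−72/4518)·287000/72 = 223.65413
  → Var(ȳ_str) = 911.22805.
Var(ȳ_srs) = (1 − 1227/18921)·2705000/1227 = 2061.6011.
deff = 911.22805 / 2061.6011 = 0.4420.

0.4420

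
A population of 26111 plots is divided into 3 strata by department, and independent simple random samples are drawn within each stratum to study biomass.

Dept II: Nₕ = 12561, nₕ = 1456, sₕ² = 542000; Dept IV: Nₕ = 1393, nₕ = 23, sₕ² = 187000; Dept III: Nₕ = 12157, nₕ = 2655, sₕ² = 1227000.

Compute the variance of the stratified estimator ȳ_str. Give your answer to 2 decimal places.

177.22

Var(ȳ_str) = Σₕ Wₕ²(1 − fₕ)sₕ²/nₕ with Wₕ = Nₕ/N, N = 26111.
Dept II: Wₕ = 0.48106162; term = 0.48106162²·(1 − 0.11591434)·542000/1456 = 76.161183.
Dept IV: Wₕ = 0.05334916; term = 0.05334916²·(1 − 0.01651113)·187000/23 = 22.758228.
Dept III: Wₕ = 0.46558922; term = 0.46558922²·(1 − 0.21839270)·1227000/2655 = 78.302291.
Sum = 177.2217.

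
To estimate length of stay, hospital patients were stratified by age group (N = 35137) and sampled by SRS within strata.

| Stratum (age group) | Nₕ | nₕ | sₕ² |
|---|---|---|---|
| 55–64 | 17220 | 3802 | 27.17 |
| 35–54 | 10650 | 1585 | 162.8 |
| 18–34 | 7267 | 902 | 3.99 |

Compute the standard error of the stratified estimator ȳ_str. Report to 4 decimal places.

0.0976

Var(ȳ_str) = Σₕ Wₕ²(1 − fₕ)sₕ²/nₕ with Wₕ = Nₕ/N, N = 35137.
55–64: Wₕ = 0.49008168; term = 0.49008168²·(1 − 0.22078978)·27.17/3802 = 0.001337424.
35–54: Wₕ = 0.30309930; term = 0.30309930²·(1 − 0.14882629)·162.8/1585 = 0.0080318057.
18–34: Wₕ = 0.20681902; term = 0.20681902²·(1 − 0.12412275)·3.99/902 = 1.6572597 × 10^-4.
Sum = 0.0095349557.
SE = √(0.0095349557) = 0.0976.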